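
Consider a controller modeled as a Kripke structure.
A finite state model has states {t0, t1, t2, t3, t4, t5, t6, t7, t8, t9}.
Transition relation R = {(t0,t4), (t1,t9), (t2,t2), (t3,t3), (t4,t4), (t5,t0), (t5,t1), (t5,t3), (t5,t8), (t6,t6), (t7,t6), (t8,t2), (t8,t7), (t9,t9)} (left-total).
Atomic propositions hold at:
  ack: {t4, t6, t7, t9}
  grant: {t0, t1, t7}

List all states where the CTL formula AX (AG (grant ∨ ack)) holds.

{t0, t1, t4, t6, t7, t9}

Sat(grant ∨ ack) = {t0, t1, t4, t6, t7, t9}
AG (grant ∨ ack): greatest fixpoint, start Z0 = {t0, t1, t4, t6, t7, t9}, keep only states in Sat with every successor in Z. Already a fixed point.
Sat(AG (grant ∨ ack)) = {t0, t1, t4, t6, t7, t9}
Sat(AX (AG (grant ∨ ack))) = {s : every successor in {t0, t1, t4, t6, t7, t9}} = {t0, t1, t4, t6, t7, t9}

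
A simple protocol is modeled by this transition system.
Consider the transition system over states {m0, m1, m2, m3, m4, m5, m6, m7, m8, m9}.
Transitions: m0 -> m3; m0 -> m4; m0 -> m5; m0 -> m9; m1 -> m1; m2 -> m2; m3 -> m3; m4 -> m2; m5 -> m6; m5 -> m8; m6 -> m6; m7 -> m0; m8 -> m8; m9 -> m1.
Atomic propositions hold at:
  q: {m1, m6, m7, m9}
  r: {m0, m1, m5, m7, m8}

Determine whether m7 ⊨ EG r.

Yes

EG r: greatest fixpoint, start Z0 = {m0, m1, m5, m7, m8}, keep only states in Sat with some successor in Z. Already a fixed point.
Sat(EG r) = {m0, m1, m5, m7, m8}
m7 ∈ Sat(EG r) = {m0, m1, m5, m7, m8}, so the formula holds at m7.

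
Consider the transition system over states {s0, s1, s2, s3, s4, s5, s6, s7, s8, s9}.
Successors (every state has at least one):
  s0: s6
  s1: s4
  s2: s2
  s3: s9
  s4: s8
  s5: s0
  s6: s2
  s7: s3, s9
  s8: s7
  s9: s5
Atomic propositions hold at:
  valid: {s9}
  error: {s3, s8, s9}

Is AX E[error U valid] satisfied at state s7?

E[error U valid]: least fixpoint, start Z0 = Sat(valid) = {s9}, add states in Sat(error) with some successor in Z. Z1 = {s3, s9}; fixed.
Sat(E[error U valid]) = {s3, s9}
Sat(AX E[error U valid]) = {s : every successor in {s3, s9}} = {s3, s7}
s7 ∈ Sat(AX E[error U valid]) = {s3, s7}, so the formula holds at s7.

Yes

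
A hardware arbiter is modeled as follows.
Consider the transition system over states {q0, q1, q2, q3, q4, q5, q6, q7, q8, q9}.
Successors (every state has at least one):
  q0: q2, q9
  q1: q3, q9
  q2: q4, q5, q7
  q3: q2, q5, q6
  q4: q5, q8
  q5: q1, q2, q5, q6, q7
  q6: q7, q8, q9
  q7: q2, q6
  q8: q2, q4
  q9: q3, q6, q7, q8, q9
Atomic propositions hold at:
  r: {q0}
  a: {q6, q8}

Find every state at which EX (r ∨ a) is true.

{q3, q4, q5, q6, q7, q9}

Sat(r ∨ a) = {q0, q6, q8}
Sat(EX (r ∨ a)) = {s : some successor in {q0, q6, q8}} = {q3, q4, q5, q6, q7, q9}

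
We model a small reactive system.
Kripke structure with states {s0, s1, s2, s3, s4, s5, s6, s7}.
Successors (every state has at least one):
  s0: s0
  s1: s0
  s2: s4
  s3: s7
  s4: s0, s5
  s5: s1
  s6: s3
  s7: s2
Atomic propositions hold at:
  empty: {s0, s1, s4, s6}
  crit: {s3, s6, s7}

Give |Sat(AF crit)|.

AF crit: least fixpoint, start Z0 = {s3, s6, s7}, add states with every successor in Z. Already a fixed point.
Sat(AF crit) = {s3, s6, s7}
|Sat(AF crit)| = |{s3, s6, s7}| = 3.

3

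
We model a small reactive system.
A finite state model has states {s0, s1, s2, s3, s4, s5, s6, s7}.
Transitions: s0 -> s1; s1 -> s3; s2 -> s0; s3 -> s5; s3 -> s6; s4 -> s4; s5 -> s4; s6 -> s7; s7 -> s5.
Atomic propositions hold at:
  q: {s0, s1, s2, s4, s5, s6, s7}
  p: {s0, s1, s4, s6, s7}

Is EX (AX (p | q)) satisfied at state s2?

Yes

Sat(p | q) = {s0, s1, s2, s4, s5, s6, s7}
Sat(AX (p | q)) = {s : every successor in {s0, s1, s2, s4, s5, s6, s7}} = {s0, s2, s3, s4, s5, s6, s7}
Sat(EX (AX (p | q))) = {s : some successor in {s0, s2, s3, s4, s5, s6, s7}} = {s1, s2, s3, s4, s5, s6, s7}
s2 ∈ Sat(EX (AX (p | q))) = {s1, s2, s3, s4, s5, s6, s7}, so the formula holds at s2.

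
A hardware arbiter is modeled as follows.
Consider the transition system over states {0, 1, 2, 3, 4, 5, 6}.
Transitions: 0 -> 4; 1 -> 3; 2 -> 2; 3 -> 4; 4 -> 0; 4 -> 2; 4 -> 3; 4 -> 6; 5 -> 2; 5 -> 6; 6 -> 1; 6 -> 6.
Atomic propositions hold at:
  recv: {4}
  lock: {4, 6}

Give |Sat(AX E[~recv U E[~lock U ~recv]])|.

Sat(~recv) = {0, 1, 2, 3, 5, 6}
Sat(~lock) = {0, 1, 2, 3, 5}
E[~lock U ~recv]: least fixpoint, start Z0 = Sat(~recv) = {0, 1, 2, 3, 5, 6}, add states in Sat(~lock) with some successor in Z. Already a fixed point.
Sat(E[~lock U ~recv]) = {0, 1, 2, 3, 5, 6}
E[~recv U E[~lock U ~recv]]: least fixpoint, start Z0 = Sat(E[~lock U ~recv]) = {0, 1, 2, 3, 5, 6}, add states in Sat(~recv) with some successor in Z. Already a fixed point.
Sat(E[~recv U E[~lock U ~recv]]) = {0, 1, 2, 3, 5, 6}
Sat(AX E[~recv U E[~lock U ~recv]]) = {s : every successor in {0, 1, 2, 3, 5, 6}} = {1, 2, 4, 5, 6}
|Sat(AX E[~recv U E[~lock U ~recv]])| = |{1, 2, 4, 5, 6}| = 5.

5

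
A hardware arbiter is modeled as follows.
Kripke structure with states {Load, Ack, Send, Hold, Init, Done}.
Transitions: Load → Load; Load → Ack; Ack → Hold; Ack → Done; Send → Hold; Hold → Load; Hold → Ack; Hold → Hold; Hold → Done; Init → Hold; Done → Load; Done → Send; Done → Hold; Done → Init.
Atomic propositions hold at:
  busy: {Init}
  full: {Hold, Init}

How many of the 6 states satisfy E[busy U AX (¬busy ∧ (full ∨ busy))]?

2

Sat(¬busy) = {Load, Ack, Send, Hold, Done}
Sat(full ∨ busy) = {Hold, Init}
Sat(¬busy ∧ (full ∨ busy)) = {Hold}
Sat(AX (¬busy ∧ (full ∨ busy))) = {s : every successor in {Hold}} = {Send, Init}
E[busy U AX (¬busy ∧ (full ∨ busy))]: least fixpoint, start Z0 = Sat(AX (¬busy ∧ (full ∨ busy))) = {Send, Init}, add states in Sat(busy) with some successor in Z. Already a fixed point.
Sat(E[busy U AX (¬busy ∧ (full ∨ busy))]) = {Send, Init}
|Sat(E[busy U AX (¬busy ∧ (full ∨ busy))])| = |{Send, Init}| = 2.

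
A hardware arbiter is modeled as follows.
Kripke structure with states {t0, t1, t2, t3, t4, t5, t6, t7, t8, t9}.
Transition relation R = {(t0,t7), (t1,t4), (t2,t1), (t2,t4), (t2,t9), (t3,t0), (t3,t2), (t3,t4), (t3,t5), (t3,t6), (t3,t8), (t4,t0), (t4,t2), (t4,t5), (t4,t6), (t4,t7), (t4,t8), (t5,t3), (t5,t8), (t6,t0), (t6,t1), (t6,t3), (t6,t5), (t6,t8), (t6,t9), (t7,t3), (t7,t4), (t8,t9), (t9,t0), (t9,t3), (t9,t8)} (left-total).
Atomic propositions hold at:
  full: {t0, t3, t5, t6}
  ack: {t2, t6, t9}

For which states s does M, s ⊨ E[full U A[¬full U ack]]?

Sat(¬full) = {t1, t2, t4, t7, t8, t9}
A[¬full U ack]: least fixpoint, start Z0 = Sat(ack) = {t2, t6, t9}, add states in Sat(¬full) with every successor in Z. Z1 = {t2, t6, t8, t9}; fixed.
Sat(A[¬full U ack]) = {t2, t6, t8, t9}
E[full U A[¬full U ack]]: least fixpoint, start Z0 = Sat(A[¬full U ack]) = {t2, t6, t8, t9}, add states in Sat(full) with some successor in Z. Z1 = {t2, t3, t5, t6, t8, t9}; fixed.
Sat(E[full U A[¬full U ack]]) = {t2, t3, t5, t6, t8, t9}

{t2, t3, t5, t6, t8, t9}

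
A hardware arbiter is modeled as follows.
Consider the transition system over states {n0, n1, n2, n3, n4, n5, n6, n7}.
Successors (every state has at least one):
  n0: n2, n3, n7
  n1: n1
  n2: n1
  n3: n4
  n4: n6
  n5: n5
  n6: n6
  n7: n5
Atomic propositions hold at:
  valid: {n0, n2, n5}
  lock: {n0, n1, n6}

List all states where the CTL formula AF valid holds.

{n0, n2, n5, n7}

AF valid: least fixpoint, start Z0 = {n0, n2, n5}, add states with every successor in Z. Z1 = {n0, n2, n5, n7}; fixed.
Sat(AF valid) = {n0, n2, n5, n7}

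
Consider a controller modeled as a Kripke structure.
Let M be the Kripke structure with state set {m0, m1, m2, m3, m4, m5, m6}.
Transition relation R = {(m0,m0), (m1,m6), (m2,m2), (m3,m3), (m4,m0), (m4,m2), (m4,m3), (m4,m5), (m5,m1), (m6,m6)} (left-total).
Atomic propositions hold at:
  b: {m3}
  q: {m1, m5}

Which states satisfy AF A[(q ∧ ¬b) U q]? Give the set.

Sat(¬b) = {m0, m1, m2, m4, m5, m6}
Sat(q ∧ ¬b) = {m1, m5}
A[(q ∧ ¬b) U q]: least fixpoint, start Z0 = Sat(q) = {m1, m5}, add states in Sat(q ∧ ¬b) with every successor in Z. Already a fixed point.
Sat(A[(q ∧ ¬b) U q]) = {m1, m5}
AF A[(q ∧ ¬b) U q]: least fixpoint, start Z0 = {m1, m5}, add states with every successor in Z. Already a fixed point.
Sat(AF A[(q ∧ ¬b) U q]) = {m1, m5}

{m1, m5}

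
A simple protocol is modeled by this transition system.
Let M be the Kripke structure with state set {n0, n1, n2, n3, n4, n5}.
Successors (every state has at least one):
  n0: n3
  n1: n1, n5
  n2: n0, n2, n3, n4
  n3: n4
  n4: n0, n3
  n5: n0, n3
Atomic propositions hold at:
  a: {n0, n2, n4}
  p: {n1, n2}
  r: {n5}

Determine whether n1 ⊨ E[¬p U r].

Sat(¬p) = {n0, n3, n4, n5}
E[¬p U r]: least fixpoint, start Z0 = Sat(r) = {n5}, add states in Sat(¬p) with some successor in Z. Already a fixed point.
Sat(E[¬p U r]) = {n5}
n1 ∉ Sat(E[¬p U r]) = {n5}, so the formula does not hold at n1.

No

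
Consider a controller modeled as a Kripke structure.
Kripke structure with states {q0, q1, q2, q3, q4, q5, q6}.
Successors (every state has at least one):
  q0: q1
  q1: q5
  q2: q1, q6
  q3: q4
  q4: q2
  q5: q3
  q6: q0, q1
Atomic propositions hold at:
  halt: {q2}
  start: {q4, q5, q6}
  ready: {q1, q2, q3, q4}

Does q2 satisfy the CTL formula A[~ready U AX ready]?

Sat(~ready) = {q0, q5, q6}
Sat(AX ready) = {s : every successor in {q1, q2, q3, q4}} = {q0, q3, q4, q5}
A[~ready U AX ready]: least fixpoint, start Z0 = Sat(AX ready) = {q0, q3, q4, q5}, add states in Sat(~ready) with every successor in Z. Already a fixed point.
Sat(A[~ready U AX ready]) = {q0, q3, q4, q5}
q2 ∉ Sat(A[~ready U AX ready]) = {q0, q3, q4, q5}, so the formula does not hold at q2.

No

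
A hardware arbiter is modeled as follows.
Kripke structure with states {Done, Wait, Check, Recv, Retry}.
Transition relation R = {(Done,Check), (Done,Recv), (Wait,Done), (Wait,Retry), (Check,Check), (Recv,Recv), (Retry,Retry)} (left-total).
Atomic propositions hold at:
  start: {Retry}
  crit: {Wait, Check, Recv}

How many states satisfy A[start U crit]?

3

A[start U crit]: least fixpoint, start Z0 = Sat(crit) = {Wait, Check, Recv}, add states in Sat(start) with every successor in Z. Already a fixed point.
Sat(A[start U crit]) = {Wait, Check, Recv}
|Sat(A[start U crit])| = |{Wait, Check, Recv}| = 3.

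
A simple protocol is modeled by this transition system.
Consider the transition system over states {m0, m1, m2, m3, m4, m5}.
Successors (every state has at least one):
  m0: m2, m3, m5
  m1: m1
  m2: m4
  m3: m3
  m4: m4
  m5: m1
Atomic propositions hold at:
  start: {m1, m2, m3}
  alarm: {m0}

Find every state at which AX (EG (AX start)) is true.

Sat(AX start) = {s : every successor in {m1, m2, m3}} = {m1, m3, m5}
EG (AX start): greatest fixpoint, start Z0 = {m1, m3, m5}, keep only states in Sat with some successor in Z. Already a fixed point.
Sat(EG (AX start)) = {m1, m3, m5}
Sat(AX (EG (AX start))) = {s : every successor in {m1, m3, m5}} = {m1, m3, m5}

{m1, m3, m5}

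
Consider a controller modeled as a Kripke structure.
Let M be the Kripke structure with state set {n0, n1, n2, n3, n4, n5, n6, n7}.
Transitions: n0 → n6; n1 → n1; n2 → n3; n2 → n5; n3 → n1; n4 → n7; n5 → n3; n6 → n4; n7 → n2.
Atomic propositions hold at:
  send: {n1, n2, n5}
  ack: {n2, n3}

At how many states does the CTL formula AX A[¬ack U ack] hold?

Sat(¬ack) = {n0, n1, n4, n5, n6, n7}
A[¬ack U ack]: least fixpoint, start Z0 = Sat(ack) = {n2, n3}, add states in Sat(¬ack) with every successor in Z. Z1 = {n2, n3, n5, n7}; Z2 = {n2, n3, n4, n5, n7}; Z3 = {n2, n3, n4, n5, n6, n7}; Z4 = {n0, n2, n3, n4, n5, n6, n7}; fixed.
Sat(A[¬ack U ack]) = {n0, n2, n3, n4, n5, n6, n7}
Sat(AX A[¬ack U ack]) = {s : every successor in {n0, n2, n3, n4, n5, n6, n7}} = {n0, n2, n4, n5, n6, n7}
|Sat(AX A[¬ack U ack])| = |{n0, n2, n4, n5, n6, n7}| = 6.

6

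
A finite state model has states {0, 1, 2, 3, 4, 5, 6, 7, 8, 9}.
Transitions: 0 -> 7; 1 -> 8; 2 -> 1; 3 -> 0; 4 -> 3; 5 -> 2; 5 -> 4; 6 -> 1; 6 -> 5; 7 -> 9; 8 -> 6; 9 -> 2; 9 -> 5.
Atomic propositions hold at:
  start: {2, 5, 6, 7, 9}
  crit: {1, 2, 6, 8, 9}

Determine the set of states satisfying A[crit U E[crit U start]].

E[crit U start]: least fixpoint, start Z0 = Sat(start) = {2, 5, 6, 7, 9}, add states in Sat(crit) with some successor in Z. Z1 = {2, 5, 6, 7, 8, 9}; Z2 = {1, 2, 5, 6, 7, 8, 9}; fixed.
Sat(E[crit U start]) = {1, 2, 5, 6, 7, 8, 9}
A[crit U E[crit U start]]: least fixpoint, start Z0 = Sat(E[crit U start]) = {1, 2, 5, 6, 7, 8, 9}, add states in Sat(crit) with every successor in Z. Already a fixed point.
Sat(A[crit U E[crit U start]]) = {1, 2, 5, 6, 7, 8, 9}

{1, 2, 5, 6, 7, 8, 9}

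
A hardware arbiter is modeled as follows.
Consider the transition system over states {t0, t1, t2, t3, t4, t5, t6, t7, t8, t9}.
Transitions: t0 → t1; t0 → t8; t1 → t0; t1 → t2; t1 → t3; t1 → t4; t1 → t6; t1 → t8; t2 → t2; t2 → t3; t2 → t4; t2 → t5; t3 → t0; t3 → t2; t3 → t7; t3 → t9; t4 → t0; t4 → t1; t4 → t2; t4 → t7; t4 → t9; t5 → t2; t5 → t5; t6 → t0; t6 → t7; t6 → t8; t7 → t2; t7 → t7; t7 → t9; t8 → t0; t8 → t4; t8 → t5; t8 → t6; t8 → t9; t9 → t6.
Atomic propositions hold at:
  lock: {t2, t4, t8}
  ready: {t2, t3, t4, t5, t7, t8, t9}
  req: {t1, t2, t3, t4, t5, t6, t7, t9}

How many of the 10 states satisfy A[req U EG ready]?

6

EG ready: greatest fixpoint, start Z0 = {t2, t3, t4, t5, t7, t8, t9}, keep only states in Sat with some successor in Z. Z1 = {t2, t3, t4, t5, t7, t8}; fixed.
Sat(EG ready) = {t2, t3, t4, t5, t7, t8}
A[req U EG ready]: least fixpoint, start Z0 = Sat(EG ready) = {t2, t3, t4, t5, t7, t8}, add states in Sat(req) with every successor in Z. Already a fixed point.
Sat(A[req U EG ready]) = {t2, t3, t4, t5, t7, t8}
|Sat(A[req U EG ready])| = |{t2, t3, t4, t5, t7, t8}| = 6.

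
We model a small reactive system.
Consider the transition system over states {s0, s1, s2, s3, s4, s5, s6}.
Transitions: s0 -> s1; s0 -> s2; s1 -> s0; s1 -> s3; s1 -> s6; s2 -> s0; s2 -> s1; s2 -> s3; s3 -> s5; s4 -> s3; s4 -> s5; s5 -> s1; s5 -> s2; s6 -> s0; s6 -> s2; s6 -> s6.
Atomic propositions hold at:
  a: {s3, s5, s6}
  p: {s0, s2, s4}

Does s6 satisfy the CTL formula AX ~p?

No

Sat(~p) = {s1, s3, s5, s6}
Sat(AX ~p) = {s : every successor in {s1, s3, s5, s6}} = {s3, s4}
s6 ∉ Sat(AX ~p) = {s3, s4}, so the formula does not hold at s6.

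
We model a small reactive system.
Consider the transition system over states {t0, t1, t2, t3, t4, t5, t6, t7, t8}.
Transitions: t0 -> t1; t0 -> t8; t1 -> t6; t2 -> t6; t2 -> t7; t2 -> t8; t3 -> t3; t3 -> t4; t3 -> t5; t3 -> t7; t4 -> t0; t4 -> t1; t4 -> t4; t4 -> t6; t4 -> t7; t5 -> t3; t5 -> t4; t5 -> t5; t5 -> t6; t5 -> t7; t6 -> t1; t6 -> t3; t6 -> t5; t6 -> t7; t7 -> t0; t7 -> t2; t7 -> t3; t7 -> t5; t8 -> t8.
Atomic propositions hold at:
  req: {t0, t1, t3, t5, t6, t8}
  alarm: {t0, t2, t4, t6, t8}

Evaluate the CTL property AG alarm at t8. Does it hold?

Yes

AG alarm: greatest fixpoint, start Z0 = {t0, t2, t4, t6, t8}, keep only states in Sat with every successor in Z. Z1 = {t8}; fixed.
Sat(AG alarm) = {t8}
t8 ∈ Sat(AG alarm) = {t8}, so the formula holds at t8.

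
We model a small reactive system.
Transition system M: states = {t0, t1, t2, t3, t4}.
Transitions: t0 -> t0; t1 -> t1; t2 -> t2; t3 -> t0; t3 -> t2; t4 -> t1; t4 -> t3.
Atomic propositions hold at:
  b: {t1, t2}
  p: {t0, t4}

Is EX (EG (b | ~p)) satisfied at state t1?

Yes

Sat(~p) = {t1, t2, t3}
Sat(b | ~p) = {t1, t2, t3}
EG (b | ~p): greatest fixpoint, start Z0 = {t1, t2, t3}, keep only states in Sat with some successor in Z. Already a fixed point.
Sat(EG (b | ~p)) = {t1, t2, t3}
Sat(EX (EG (b | ~p))) = {s : some successor in {t1, t2, t3}} = {t1, t2, t3, t4}
t1 ∈ Sat(EX (EG (b | ~p))) = {t1, t2, t3, t4}, so the formula holds at t1.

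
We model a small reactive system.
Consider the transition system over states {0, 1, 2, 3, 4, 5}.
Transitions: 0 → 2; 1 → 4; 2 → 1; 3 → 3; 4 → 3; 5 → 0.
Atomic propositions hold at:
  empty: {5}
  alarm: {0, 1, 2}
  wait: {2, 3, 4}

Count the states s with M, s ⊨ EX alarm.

Sat(EX alarm) = {s : some successor in {0, 1, 2}} = {0, 2, 5}
|Sat(EX alarm)| = |{0, 2, 5}| = 3.

3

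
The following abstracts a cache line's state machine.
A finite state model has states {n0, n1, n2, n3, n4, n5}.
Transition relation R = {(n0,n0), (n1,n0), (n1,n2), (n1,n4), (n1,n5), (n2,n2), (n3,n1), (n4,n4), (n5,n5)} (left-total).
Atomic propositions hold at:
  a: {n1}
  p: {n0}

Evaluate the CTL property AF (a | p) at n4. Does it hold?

No

Sat(a | p) = {n0, n1}
AF (a | p): least fixpoint, start Z0 = {n0, n1}, add states with every successor in Z. Z1 = {n0, n1, n3}; fixed.
Sat(AF (a | p)) = {n0, n1, n3}
n4 ∉ Sat(AF (a | p)) = {n0, n1, n3}, so the formula does not hold at n4.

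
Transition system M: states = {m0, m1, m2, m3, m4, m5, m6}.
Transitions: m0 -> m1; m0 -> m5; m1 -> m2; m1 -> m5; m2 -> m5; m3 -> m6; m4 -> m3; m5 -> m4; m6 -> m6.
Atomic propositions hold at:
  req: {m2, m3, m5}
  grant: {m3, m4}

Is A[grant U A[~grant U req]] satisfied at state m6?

No

Sat(~grant) = {m0, m1, m2, m5, m6}
A[~grant U req]: least fixpoint, start Z0 = Sat(req) = {m2, m3, m5}, add states in Sat(~grant) with every successor in Z. Z1 = {m1, m2, m3, m5}; Z2 = {m0, m1, m2, m3, m5}; fixed.
Sat(A[~grant U req]) = {m0, m1, m2, m3, m5}
A[grant U A[~grant U req]]: least fixpoint, start Z0 = Sat(A[~grant U req]) = {m0, m1, m2, m3, m5}, add states in Sat(grant) with every successor in Z. Z1 = {m0, m1, m2, m3, m4, m5}; fixed.
Sat(A[grant U A[~grant U req]]) = {m0, m1, m2, m3, m4, m5}
m6 ∉ Sat(A[grant U A[~grant U req]]) = {m0, m1, m2, m3, m4, m5}, so the formula does not hold at m6.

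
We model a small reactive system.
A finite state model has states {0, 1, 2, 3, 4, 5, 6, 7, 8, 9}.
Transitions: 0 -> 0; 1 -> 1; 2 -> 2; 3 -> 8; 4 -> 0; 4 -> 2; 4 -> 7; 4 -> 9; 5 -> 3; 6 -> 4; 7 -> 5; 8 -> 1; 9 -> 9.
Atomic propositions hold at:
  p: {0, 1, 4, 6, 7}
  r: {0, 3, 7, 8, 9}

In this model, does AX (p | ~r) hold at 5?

Sat(~r) = {1, 2, 4, 5, 6}
Sat(p | ~r) = {0, 1, 2, 4, 5, 6, 7}
Sat(AX (p | ~r)) = {s : every successor in {0, 1, 2, 4, 5, 6, 7}} = {0, 1, 2, 6, 7, 8}
5 ∉ Sat(AX (p | ~r)) = {0, 1, 2, 6, 7, 8}, so the formula does not hold at 5.

No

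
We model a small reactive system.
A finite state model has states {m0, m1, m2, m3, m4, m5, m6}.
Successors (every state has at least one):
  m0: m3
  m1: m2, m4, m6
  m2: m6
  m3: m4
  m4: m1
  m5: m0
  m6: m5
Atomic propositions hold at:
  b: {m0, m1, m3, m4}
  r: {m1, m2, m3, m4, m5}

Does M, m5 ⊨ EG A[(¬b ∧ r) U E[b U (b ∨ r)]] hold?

Sat(¬b) = {m2, m5, m6}
Sat(¬b ∧ r) = {m2, m5}
Sat(b ∨ r) = {m0, m1, m2, m3, m4, m5}
E[b U (b ∨ r)]: least fixpoint, start Z0 = Sat((b ∨ r)) = {m0, m1, m2, m3, m4, m5}, add states in Sat(b) with some successor in Z. Already a fixed point.
Sat(E[b U (b ∨ r)]) = {m0, m1, m2, m3, m4, m5}
A[(¬b ∧ r) U E[b U (b ∨ r)]]: least fixpoint, start Z0 = Sat(E[b U (b ∨ r)]) = {m0, m1, m2, m3, m4, m5}, add states in Sat(¬b ∧ r) with every successor in Z. Already a fixed point.
Sat(A[(¬b ∧ r) U E[b U (b ∨ r)]]) = {m0, m1, m2, m3, m4, m5}
EG A[(¬b ∧ r) U E[b U (b ∨ r)]]: greatest fixpoint, start Z0 = {m0, m1, m2, m3, m4, m5}, keep only states in Sat with some successor in Z. Z1 = {m0, m1, m3, m4, m5}; fixed.
Sat(EG A[(¬b ∧ r) U E[b U (b ∨ r)]]) = {m0, m1, m3, m4, m5}
m5 ∈ Sat(EG A[(¬b ∧ r) U E[b U (b ∨ r)]]) = {m0, m1, m3, m4, m5}, so the formula holds at m5.

Yes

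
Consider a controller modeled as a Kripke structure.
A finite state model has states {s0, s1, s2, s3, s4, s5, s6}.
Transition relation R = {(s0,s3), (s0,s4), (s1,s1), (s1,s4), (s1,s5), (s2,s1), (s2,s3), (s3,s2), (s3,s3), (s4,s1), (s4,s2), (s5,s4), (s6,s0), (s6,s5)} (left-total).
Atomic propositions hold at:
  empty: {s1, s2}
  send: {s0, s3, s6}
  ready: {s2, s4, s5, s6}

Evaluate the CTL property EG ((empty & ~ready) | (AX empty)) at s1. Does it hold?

Yes

Sat(~ready) = {s0, s1, s3}
Sat(empty & ~ready) = {s1}
Sat(AX empty) = {s : every successor in {s1, s2}} = {s4}
Sat((empty & ~ready) | (AX empty)) = {s1, s4}
EG ((empty & ~ready) | (AX empty)): greatest fixpoint, start Z0 = {s1, s4}, keep only states in Sat with some successor in Z. Already a fixed point.
Sat(EG ((empty & ~ready) | (AX empty))) = {s1, s4}
s1 ∈ Sat(EG ((empty & ~ready) | (AX empty))) = {s1, s4}, so the formula holds at s1.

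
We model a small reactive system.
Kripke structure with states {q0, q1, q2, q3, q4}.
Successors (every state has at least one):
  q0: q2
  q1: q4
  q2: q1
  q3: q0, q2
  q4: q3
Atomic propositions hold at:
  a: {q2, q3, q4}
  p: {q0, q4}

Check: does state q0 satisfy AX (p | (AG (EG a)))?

No

EG a: greatest fixpoint, start Z0 = {q2, q3, q4}, keep only states in Sat with some successor in Z. Z1 = {q3, q4}; Z2 = {q4}; Z3 = ∅; fixed.
Sat(EG a) = ∅
AG (EG a): greatest fixpoint, start Z0 = ∅, keep only states in Sat with every successor in Z. Already a fixed point.
Sat(AG (EG a)) = ∅
Sat(p | (AG (EG a))) = {q0, q4}
Sat(AX (p | (AG (EG a)))) = {s : every successor in {q0, q4}} = {q1}
q0 ∉ Sat(AX (p | (AG (EG a)))) = {q1}, so the formula does not hold at q0.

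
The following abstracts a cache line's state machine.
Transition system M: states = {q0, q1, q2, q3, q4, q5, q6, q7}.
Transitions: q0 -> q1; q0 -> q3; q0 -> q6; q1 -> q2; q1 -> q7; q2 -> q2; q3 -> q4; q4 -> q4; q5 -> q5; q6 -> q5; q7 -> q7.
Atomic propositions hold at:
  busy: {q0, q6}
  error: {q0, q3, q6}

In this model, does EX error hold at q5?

Sat(EX error) = {s : some successor in {q0, q3, q6}} = {q0}
q5 ∉ Sat(EX error) = {q0}, so the formula does not hold at q5.

No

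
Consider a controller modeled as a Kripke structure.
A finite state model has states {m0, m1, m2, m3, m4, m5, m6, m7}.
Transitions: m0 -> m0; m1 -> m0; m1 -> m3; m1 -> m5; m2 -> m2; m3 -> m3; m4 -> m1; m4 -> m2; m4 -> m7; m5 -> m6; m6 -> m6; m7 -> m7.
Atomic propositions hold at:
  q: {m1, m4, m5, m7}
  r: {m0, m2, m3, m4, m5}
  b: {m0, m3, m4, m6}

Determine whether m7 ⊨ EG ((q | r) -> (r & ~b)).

Sat(q | r) = {m0, m1, m2, m3, m4, m5, m7}
Sat(~b) = {m1, m2, m5, m7}
Sat(r & ~b) = {m2, m5}
Sat((q | r) -> (r & ~b)) = {m2, m5, m6}
EG ((q | r) -> (r & ~b)): greatest fixpoint, start Z0 = {m2, m5, m6}, keep only states in Sat with some successor in Z. Already a fixed point.
Sat(EG ((q | r) -> (r & ~b))) = {m2, m5, m6}
m7 ∉ Sat(EG ((q | r) -> (r & ~b))) = {m2, m5, m6}, so the formula does not hold at m7.

No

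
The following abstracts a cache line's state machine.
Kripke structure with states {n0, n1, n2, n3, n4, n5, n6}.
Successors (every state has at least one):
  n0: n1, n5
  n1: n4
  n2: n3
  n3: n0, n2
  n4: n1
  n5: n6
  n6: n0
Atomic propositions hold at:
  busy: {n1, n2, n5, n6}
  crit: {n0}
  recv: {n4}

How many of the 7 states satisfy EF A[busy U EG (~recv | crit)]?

5

Sat(~recv) = {n0, n1, n2, n3, n5, n6}
Sat(~recv | crit) = {n0, n1, n2, n3, n5, n6}
EG (~recv | crit): greatest fixpoint, start Z0 = {n0, n1, n2, n3, n5, n6}, keep only states in Sat with some successor in Z. Z1 = {n0, n2, n3, n5, n6}; fixed.
Sat(EG (~recv | crit)) = {n0, n2, n3, n5, n6}
A[busy U EG (~recv | crit)]: least fixpoint, start Z0 = Sat(EG (~recv | crit)) = {n0, n2, n3, n5, n6}, add states in Sat(busy) with every successor in Z. Already a fixed point.
Sat(A[busy U EG (~recv | crit)]) = {n0, n2, n3, n5, n6}
EF A[busy U EG (~recv | crit)]: least fixpoint, start Z0 = {n0, n2, n3, n5, n6}, add states with some successor in Z. Already a fixed point.
Sat(EF A[busy U EG (~recv | crit)]) = {n0, n2, n3, n5, n6}
|Sat(EF A[busy U EG (~recv | crit)])| = |{n0, n2, n3, n5, n6}| = 5.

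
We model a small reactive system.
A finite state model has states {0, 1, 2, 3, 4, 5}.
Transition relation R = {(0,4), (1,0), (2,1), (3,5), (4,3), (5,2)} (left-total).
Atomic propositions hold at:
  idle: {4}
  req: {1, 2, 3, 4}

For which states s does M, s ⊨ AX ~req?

{1, 3}

Sat(~req) = {0, 5}
Sat(AX ~req) = {s : every successor in {0, 5}} = {1, 3}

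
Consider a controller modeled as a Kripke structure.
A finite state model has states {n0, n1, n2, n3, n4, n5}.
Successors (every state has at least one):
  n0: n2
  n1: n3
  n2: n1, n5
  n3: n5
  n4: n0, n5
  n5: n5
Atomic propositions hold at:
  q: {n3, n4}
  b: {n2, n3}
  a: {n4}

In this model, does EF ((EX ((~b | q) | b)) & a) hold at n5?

No

Sat(~b) = {n0, n1, n4, n5}
Sat(~b | q) = {n0, n1, n3, n4, n5}
Sat((~b | q) | b) = {n0, n1, n2, n3, n4, n5}
Sat(EX ((~b | q) | b)) = {s : some successor in {n0, n1, n2, n3, n4, n5}} = {n0, n1, n2, n3, n4, n5}
Sat((EX ((~b | q) | b)) & a) = {n4}
EF ((EX ((~b | q) | b)) & a): least fixpoint, start Z0 = {n4}, add states with some successor in Z. Already a fixed point.
Sat(EF ((EX ((~b | q) | b)) & a)) = {n4}
n5 ∉ Sat(EF ((EX ((~b | q) | b)) & a)) = {n4}, so the formula does not hold at n5.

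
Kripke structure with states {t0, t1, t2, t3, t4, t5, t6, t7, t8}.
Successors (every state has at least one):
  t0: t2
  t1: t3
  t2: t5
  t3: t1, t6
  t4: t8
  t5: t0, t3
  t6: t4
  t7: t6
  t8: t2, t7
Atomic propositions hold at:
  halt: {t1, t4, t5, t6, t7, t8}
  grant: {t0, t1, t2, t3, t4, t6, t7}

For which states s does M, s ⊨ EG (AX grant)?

Sat(AX grant) = {s : every successor in {t0, t1, t2, t3, t4, t6, t7}} = {t0, t1, t3, t5, t6, t7, t8}
EG (AX grant): greatest fixpoint, start Z0 = {t0, t1, t3, t5, t6, t7, t8}, keep only states in Sat with some successor in Z. Z1 = {t1, t3, t5, t7, t8}; Z2 = {t1, t3, t5, t8}; Z3 = {t1, t3, t5}; fixed.
Sat(EG (AX grant)) = {t1, t3, t5}

{t1, t3, t5}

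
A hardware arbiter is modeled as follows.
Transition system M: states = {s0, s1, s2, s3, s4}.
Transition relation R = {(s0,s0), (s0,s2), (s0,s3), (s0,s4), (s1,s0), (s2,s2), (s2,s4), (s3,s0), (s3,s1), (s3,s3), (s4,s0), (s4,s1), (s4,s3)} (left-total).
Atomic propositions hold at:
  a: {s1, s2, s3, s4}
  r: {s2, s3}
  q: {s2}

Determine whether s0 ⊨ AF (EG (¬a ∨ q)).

Sat(¬a) = {s0}
Sat(¬a ∨ q) = {s0, s2}
EG (¬a ∨ q): greatest fixpoint, start Z0 = {s0, s2}, keep only states in Sat with some successor in Z. Already a fixed point.
Sat(EG (¬a ∨ q)) = {s0, s2}
AF (EG (¬a ∨ q)): least fixpoint, start Z0 = {s0, s2}, add states with every successor in Z. Z1 = {s0, s1, s2}; fixed.
Sat(AF (EG (¬a ∨ q))) = {s0, s1, s2}
s0 ∈ Sat(AF (EG (¬a ∨ q))) = {s0, s1, s2}, so the formula holds at s0.

Yes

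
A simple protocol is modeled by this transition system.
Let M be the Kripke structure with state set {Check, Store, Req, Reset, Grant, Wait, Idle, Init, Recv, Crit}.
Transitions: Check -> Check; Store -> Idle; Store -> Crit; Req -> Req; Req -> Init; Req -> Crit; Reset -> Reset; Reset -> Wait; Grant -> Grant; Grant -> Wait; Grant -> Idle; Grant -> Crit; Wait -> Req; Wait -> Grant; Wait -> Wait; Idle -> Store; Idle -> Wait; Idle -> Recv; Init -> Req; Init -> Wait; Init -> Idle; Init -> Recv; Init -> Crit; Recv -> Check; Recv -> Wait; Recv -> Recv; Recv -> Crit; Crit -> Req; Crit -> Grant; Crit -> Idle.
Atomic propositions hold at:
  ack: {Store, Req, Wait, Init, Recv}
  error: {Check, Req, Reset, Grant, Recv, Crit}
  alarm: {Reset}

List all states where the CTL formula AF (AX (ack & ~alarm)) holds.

Sat(~alarm) = {Check, Store, Req, Grant, Wait, Idle, Init, Recv, Crit}
Sat(ack & ~alarm) = {Store, Req, Wait, Init, Recv}
Sat(AX (ack & ~alarm)) = {s : every successor in {Store, Req, Wait, Init, Recv}} = {Idle}
AF (AX (ack & ~alarm)): least fixpoint, start Z0 = {Idle}, add states with every successor in Z. Already a fixed point.
Sat(AF (AX (ack & ~alarm))) = {Idle}

{Idle}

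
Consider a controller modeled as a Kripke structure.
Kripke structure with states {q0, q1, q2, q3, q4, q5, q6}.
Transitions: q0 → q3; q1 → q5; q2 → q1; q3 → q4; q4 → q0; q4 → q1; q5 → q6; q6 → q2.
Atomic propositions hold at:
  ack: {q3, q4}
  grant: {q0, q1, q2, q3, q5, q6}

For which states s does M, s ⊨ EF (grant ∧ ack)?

Sat(grant ∧ ack) = {q3}
EF (grant ∧ ack): least fixpoint, start Z0 = {q3}, add states with some successor in Z. Z1 = {q0, q3}; Z2 = {q0, q3, q4}; fixed.
Sat(EF (grant ∧ ack)) = {q0, q3, q4}

{q0, q3, q4}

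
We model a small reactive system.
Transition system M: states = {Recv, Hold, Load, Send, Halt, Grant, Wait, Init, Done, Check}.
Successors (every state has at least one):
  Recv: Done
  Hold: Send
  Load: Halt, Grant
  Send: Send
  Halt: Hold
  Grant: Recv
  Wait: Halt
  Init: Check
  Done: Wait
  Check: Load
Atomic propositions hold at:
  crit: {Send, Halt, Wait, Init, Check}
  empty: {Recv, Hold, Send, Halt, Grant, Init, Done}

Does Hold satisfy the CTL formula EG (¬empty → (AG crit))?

Yes

Sat(¬empty) = {Load, Wait, Check}
AG crit: greatest fixpoint, start Z0 = {Send, Halt, Wait, Init, Check}, keep only states in Sat with every successor in Z. Z1 = {Send, Wait, Init}; Z2 = {Send}; fixed.
Sat(AG crit) = {Send}
Sat(¬empty → (AG crit)) = {Recv, Hold, Send, Halt, Grant, Init, Done}
EG (¬empty → (AG crit)): greatest fixpoint, start Z0 = {Recv, Hold, Send, Halt, Grant, Init, Done}, keep only states in Sat with some successor in Z. Z1 = {Recv, Hold, Send, Halt, Grant}; Z2 = {Hold, Send, Halt, Grant}; Z3 = {Hold, Send, Halt}; fixed.
Sat(EG (¬empty → (AG crit))) = {Hold, Send, Halt}
Hold ∈ Sat(EG (¬empty → (AG crit))) = {Hold, Send, Halt}, so the formula holds at Hold.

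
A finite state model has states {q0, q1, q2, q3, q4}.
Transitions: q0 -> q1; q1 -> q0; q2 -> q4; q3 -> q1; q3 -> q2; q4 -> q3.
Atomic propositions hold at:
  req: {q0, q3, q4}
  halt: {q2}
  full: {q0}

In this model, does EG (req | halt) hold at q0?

Sat(req | halt) = {q0, q2, q3, q4}
EG (req | halt): greatest fixpoint, start Z0 = {q0, q2, q3, q4}, keep only states in Sat with some successor in Z. Z1 = {q2, q3, q4}; fixed.
Sat(EG (req | halt)) = {q2, q3, q4}
q0 ∉ Sat(EG (req | halt)) = {q2, q3, q4}, so the formula does not hold at q0.

No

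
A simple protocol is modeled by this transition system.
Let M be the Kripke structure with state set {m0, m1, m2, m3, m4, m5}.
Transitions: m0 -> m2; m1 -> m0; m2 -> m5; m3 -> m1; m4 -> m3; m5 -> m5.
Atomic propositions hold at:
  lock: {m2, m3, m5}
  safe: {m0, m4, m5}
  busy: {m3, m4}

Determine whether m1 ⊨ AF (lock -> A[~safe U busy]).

Yes

Sat(~safe) = {m1, m2, m3}
A[~safe U busy]: least fixpoint, start Z0 = Sat(busy) = {m3, m4}, add states in Sat(~safe) with every successor in Z. Already a fixed point.
Sat(A[~safe U busy]) = {m3, m4}
Sat(lock -> A[~safe U busy]) = {m0, m1, m3, m4}
AF (lock -> A[~safe U busy]): least fixpoint, start Z0 = {m0, m1, m3, m4}, add states with every successor in Z. Already a fixed point.
Sat(AF (lock -> A[~safe U busy])) = {m0, m1, m3, m4}
m1 ∈ Sat(AF (lock -> A[~safe U busy])) = {m0, m1, m3, m4}, so the formula holds at m1.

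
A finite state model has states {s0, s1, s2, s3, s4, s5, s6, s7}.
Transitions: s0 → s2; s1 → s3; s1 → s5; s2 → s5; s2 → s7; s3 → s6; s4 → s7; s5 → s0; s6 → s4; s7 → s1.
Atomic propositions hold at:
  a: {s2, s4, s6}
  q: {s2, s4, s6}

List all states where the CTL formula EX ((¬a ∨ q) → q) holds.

{s0, s3, s6}

Sat(¬a) = {s0, s1, s3, s5, s7}
Sat(¬a ∨ q) = {s0, s1, s2, s3, s4, s5, s6, s7}
Sat((¬a ∨ q) → q) = {s2, s4, s6}
Sat(EX ((¬a ∨ q) → q)) = {s : some successor in {s2, s4, s6}} = {s0, s3, s6}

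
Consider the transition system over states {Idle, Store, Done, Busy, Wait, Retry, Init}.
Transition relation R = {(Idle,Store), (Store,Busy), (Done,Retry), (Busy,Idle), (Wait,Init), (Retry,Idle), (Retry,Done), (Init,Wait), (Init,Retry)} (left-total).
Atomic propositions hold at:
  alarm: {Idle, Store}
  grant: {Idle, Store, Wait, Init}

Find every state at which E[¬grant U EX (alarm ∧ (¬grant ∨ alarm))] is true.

Sat(¬grant) = {Done, Busy, Retry}
Sat(¬grant ∨ alarm) = {Idle, Store, Done, Busy, Retry}
Sat(alarm ∧ (¬grant ∨ alarm)) = {Idle, Store}
Sat(EX (alarm ∧ (¬grant ∨ alarm))) = {s : some successor in {Idle, Store}} = {Idle, Busy, Retry}
E[¬grant U EX (alarm ∧ (¬grant ∨ alarm))]: least fixpoint, start Z0 = Sat(EX (alarm ∧ (¬grant ∨ alarm))) = {Idle, Busy, Retry}, add states in Sat(¬grant) with some successor in Z. Z1 = {Idle, Done, Busy, Retry}; fixed.
Sat(E[¬grant U EX (alarm ∧ (¬grant ∨ alarm))]) = {Idle, Done, Busy, Retry}

{Idle, Done, Busy, Retry}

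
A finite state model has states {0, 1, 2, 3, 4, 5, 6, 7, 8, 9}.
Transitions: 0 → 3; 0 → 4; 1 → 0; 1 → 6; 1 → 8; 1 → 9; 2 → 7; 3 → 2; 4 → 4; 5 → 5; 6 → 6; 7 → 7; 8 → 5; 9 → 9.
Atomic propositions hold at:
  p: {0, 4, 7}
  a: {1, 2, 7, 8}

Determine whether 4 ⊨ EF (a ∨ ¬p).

Sat(¬p) = {1, 2, 3, 5, 6, 8, 9}
Sat(a ∨ ¬p) = {1, 2, 3, 5, 6, 7, 8, 9}
EF (a ∨ ¬p): least fixpoint, start Z0 = {1, 2, 3, 5, 6, 7, 8, 9}, add states with some successor in Z. Z1 = {0, 1, 2, 3, 5, 6, 7, 8, 9}; fixed.
Sat(EF (a ∨ ¬p)) = {0, 1, 2, 3, 5, 6, 7, 8, 9}
4 ∉ Sat(EF (a ∨ ¬p)) = {0, 1, 2, 3, 5, 6, 7, 8, 9}, so the formula does not hold at 4.

No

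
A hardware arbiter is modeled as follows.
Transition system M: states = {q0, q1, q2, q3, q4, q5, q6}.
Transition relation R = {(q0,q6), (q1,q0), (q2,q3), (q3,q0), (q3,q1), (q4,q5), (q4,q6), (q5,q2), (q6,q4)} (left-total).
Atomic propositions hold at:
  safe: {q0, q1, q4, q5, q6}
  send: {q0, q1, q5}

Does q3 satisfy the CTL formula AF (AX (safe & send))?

Yes

Sat(safe & send) = {q0, q1, q5}
Sat(AX (safe & send)) = {s : every successor in {q0, q1, q5}} = {q1, q3}
AF (AX (safe & send)): least fixpoint, start Z0 = {q1, q3}, add states with every successor in Z. Z1 = {q1, q2, q3}; Z2 = {q1, q2, q3, q5}; fixed.
Sat(AF (AX (safe & send))) = {q1, q2, q3, q5}
q3 ∈ Sat(AF (AX (safe & send))) = {q1, q2, q3, q5}, so the formula holds at q3.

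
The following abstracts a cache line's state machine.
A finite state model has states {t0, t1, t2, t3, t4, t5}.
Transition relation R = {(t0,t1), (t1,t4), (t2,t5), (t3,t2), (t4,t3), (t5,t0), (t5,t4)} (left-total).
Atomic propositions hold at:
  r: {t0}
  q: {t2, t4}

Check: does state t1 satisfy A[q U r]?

A[q U r]: least fixpoint, start Z0 = Sat(r) = {t0}, add states in Sat(q) with every successor in Z. Already a fixed point.
Sat(A[q U r]) = {t0}
t1 ∉ Sat(A[q U r]) = {t0}, so the formula does not hold at t1.

No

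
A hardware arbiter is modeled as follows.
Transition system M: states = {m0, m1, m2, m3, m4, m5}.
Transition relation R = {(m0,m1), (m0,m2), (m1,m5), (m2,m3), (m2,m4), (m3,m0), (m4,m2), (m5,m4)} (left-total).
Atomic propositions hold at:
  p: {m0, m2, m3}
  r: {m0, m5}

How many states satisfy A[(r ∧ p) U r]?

2

Sat(r ∧ p) = {m0}
A[(r ∧ p) U r]: least fixpoint, start Z0 = Sat(r) = {m0, m5}, add states in Sat(r ∧ p) with every successor in Z. Already a fixed point.
Sat(A[(r ∧ p) U r]) = {m0, m5}
|Sat(A[(r ∧ p) U r])| = |{m0, m5}| = 2.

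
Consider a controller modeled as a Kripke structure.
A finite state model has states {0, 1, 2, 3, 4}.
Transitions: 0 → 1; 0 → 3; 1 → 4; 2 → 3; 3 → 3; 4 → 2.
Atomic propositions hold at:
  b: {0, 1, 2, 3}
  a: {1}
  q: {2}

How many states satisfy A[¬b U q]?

Sat(¬b) = {4}
A[¬b U q]: least fixpoint, start Z0 = Sat(q) = {2}, add states in Sat(¬b) with every successor in Z. Z1 = {2, 4}; fixed.
Sat(A[¬b U q]) = {2, 4}
|Sat(A[¬b U q])| = |{2, 4}| = 2.

2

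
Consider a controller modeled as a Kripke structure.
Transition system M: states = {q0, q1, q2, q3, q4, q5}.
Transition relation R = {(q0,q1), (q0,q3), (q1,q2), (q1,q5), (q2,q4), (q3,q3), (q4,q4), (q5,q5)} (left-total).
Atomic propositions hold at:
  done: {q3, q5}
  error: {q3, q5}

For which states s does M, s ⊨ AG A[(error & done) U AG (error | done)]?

{q3, q5}

Sat(error & done) = {q3, q5}
Sat(error | done) = {q3, q5}
AG (error | done): greatest fixpoint, start Z0 = {q3, q5}, keep only states in Sat with every successor in Z. Already a fixed point.
Sat(AG (error | done)) = {q3, q5}
A[(error & done) U AG (error | done)]: least fixpoint, start Z0 = Sat(AG (error | done)) = {q3, q5}, add states in Sat(error & done) with every successor in Z. Already a fixed point.
Sat(A[(error & done) U AG (error | done)]) = {q3, q5}
AG A[(error & done) U AG (error | done)]: greatest fixpoint, start Z0 = {q3, q5}, keep only states in Sat with every successor in Z. Already a fixed point.
Sat(AG A[(error & done) U AG (error | done)]) = {q3, q5}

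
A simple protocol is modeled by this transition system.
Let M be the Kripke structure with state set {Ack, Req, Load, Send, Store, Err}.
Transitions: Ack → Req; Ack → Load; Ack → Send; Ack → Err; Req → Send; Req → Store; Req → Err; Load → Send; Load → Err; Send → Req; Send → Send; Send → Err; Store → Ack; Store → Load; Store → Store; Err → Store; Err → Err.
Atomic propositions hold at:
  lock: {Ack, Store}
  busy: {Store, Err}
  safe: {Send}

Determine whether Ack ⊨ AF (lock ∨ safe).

Sat(lock ∨ safe) = {Ack, Send, Store}
AF (lock ∨ safe): least fixpoint, start Z0 = {Ack, Send, Store}, add states with every successor in Z. Already a fixed point.
Sat(AF (lock ∨ safe)) = {Ack, Send, Store}
Ack ∈ Sat(AF (lock ∨ safe)) = {Ack, Send, Store}, so the formula holds at Ack.

Yes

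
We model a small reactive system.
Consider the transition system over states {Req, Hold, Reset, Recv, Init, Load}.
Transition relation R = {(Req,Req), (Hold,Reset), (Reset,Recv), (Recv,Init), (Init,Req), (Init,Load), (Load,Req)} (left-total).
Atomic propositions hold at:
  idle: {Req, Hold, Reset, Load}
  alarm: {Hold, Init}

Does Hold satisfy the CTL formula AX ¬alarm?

Sat(¬alarm) = {Req, Reset, Recv, Load}
Sat(AX ¬alarm) = {s : every successor in {Req, Reset, Recv, Load}} = {Req, Hold, Reset, Init, Load}
Hold ∈ Sat(AX ¬alarm) = {Req, Hold, Reset, Init, Load}, so the formula holds at Hold.

Yes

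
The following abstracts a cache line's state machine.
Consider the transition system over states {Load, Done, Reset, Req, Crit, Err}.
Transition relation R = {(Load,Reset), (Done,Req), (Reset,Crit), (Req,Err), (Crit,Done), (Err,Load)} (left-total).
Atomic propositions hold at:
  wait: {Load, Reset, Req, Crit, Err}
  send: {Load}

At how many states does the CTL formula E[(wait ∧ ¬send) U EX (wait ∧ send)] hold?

Sat(¬send) = {Done, Reset, Req, Crit, Err}
Sat(wait ∧ ¬send) = {Reset, Req, Crit, Err}
Sat(wait ∧ send) = {Load}
Sat(EX (wait ∧ send)) = {s : some successor in {Load}} = {Err}
E[(wait ∧ ¬send) U EX (wait ∧ send)]: least fixpoint, start Z0 = Sat(EX (wait ∧ send)) = {Err}, add states in Sat(wait ∧ ¬send) with some successor in Z. Z1 = {Req, Err}; fixed.
Sat(E[(wait ∧ ¬send) U EX (wait ∧ send)]) = {Req, Err}
|Sat(E[(wait ∧ ¬send) U EX (wait ∧ send)])| = |{Req, Err}| = 2.

2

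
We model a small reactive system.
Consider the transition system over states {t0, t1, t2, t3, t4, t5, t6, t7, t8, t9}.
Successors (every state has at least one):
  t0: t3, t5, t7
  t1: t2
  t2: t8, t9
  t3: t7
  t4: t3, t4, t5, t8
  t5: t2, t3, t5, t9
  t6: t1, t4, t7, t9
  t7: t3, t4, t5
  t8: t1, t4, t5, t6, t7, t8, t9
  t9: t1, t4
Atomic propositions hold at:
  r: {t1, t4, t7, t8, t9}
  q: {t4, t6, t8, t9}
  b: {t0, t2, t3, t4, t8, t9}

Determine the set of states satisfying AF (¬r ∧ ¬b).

{t5, t6}

Sat(¬r) = {t0, t2, t3, t5, t6}
Sat(¬b) = {t1, t5, t6, t7}
Sat(¬r ∧ ¬b) = {t5, t6}
AF (¬r ∧ ¬b): least fixpoint, start Z0 = {t5, t6}, add states with every successor in Z. Already a fixed point.
Sat(AF (¬r ∧ ¬b)) = {t5, t6}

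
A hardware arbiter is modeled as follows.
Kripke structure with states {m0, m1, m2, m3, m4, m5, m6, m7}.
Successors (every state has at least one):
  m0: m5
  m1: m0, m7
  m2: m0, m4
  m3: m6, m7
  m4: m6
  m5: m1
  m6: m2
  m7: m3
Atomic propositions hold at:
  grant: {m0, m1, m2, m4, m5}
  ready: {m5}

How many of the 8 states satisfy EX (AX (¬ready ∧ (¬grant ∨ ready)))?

Sat(¬ready) = {m0, m1, m2, m3, m4, m6, m7}
Sat(¬grant) = {m3, m6, m7}
Sat(¬grant ∨ ready) = {m3, m5, m6, m7}
Sat(¬ready ∧ (¬grant ∨ ready)) = {m3, m6, m7}
Sat(AX (¬ready ∧ (¬grant ∨ ready))) = {s : every successor in {m3, m6, m7}} = {m3, m4, m7}
Sat(EX (AX (¬ready ∧ (¬grant ∨ ready)))) = {s : some successor in {m3, m4, m7}} = {m1, m2, m3, m7}
|Sat(EX (AX (¬ready ∧ (¬grant ∨ ready))))| = |{m1, m2, m3, m7}| = 4.

4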